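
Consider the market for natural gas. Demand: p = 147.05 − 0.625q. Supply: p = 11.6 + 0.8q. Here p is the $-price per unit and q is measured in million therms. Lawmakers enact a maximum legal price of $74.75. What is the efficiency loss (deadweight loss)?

$185.03 million

Competitive equilibrium: 147.05 − 0.625q = 11.6 + 0.8q → q* = 95.0526, p* = 87.6421.
At the ceiling p = 74.75, quantity supplied = (74.75 − 11.6)/0.8 = 78.9375.
Willingness to pay at q' = 78.9375: 147.05 − 0.625·78.9375 = 97.7141.
Δq = 95.0526 − 78.9375 = 16.1151; wedge = 97.7141 − 74.75 = 22.9641.
The triangle = ½ × 16.1151 × 22.9641 = $185.03 million.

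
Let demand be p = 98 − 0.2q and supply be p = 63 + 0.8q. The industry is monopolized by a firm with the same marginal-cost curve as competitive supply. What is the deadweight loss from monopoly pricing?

17.01

Competitive equilibrium: 98 − 0.2q = 63 + 0.8q → q* = 35, p* = 91.
Marginal revenue: MR = 98 − 0.4q. Set MR = MC: 98 − 0.4q = 63 + 0.8q → q_m = 29.1667.
Price p_m = 98 − 0.2·29.1667 = 92.1667; MC(q_m) = 63 + 0.8·29.1667 = 86.3334.
Competitive q* = 35, so Δq = 5.8333; wedge = 92.1667 − 86.3334 = 5.8333.
Deadweight loss = ½ × 5.8333 × 5.8333 = 17.01.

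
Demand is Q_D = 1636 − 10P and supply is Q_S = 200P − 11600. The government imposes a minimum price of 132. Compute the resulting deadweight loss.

24974.55

In inverse form: demand P = 163.6 − 0.1Q, supply P = 58 + 0.005Q.
Competitive equilibrium: 163.6 − 0.1Q = 58 + 0.005Q → Q* = 1005.7143, P* = 63.0286.
At the floor P = 132, quantity demanded = (163.6 − 132)/0.1 = 316.
Sellers' marginal cost at Q' = 316: 58 + 0.005·316 = 59.58.
ΔQ = 1005.7143 − 316 = 689.7143; wedge = 132 − 59.58 = 72.42.
The triangle = ½ × 689.7143 × 72.42 = 24974.55.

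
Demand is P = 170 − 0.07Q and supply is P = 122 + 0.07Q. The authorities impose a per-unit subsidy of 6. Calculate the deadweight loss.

Competitive equilibrium: 170 − 0.07Q = 122 + 0.07Q → Q* = 342.8571, P* = 146.
The subsidy lowers effective supply by 6: P = 116 + 0.07Q.
New quantity: 170 − 0.07Q = 116 + 0.07Q → Q' = 385.7143.
Overproduction ΔQ = 385.7143 − 342.8571 = 42.8572; wedge = subsidy = 6.
Deadweight loss = ½ × 42.8572 × 6 = 128.57.

128.57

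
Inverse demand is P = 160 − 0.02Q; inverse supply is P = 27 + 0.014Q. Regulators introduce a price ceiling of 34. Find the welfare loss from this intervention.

197882.35

Competitive equilibrium: 160 − 0.02Q = 27 + 0.014Q → Q* = 3911.7647, P* = 81.7647.
At the ceiling P = 34, quantity supplied = (34 − 27)/0.014 = 500.
Willingness to pay at Q' = 500: 160 − 0.02·500 = 150.
ΔQ = 3911.7647 − 500 = 3411.7647; wedge = 150 − 34 = 116.
Welfare loss = ½ × 3411.7647 × 116 = 197882.35.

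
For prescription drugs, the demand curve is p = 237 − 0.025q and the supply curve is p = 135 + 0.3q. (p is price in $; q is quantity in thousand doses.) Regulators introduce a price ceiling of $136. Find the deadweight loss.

Competitive equilibrium: 237 − 0.025q = 135 + 0.3q → q* = 313.84615, p* = 229.15385.
At the ceiling p = 136, quantity supplied = (136 − 135)/0.3 = 3.33333.
Willingness to pay at q' = 3.33333: 237 − 0.025·3.33333 = 236.91667.
Δq = 313.84615 − 3.33333 = 310.51282; wedge = 236.91667 − 136 = 100.91667.
Deadweight loss = ½ × 310.51282 × 100.91667 = $15667.96 thousand.

$15667.96 thousand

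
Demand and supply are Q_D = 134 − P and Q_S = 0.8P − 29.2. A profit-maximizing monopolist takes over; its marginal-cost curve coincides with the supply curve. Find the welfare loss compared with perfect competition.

200

In inverse form: demand P = 134 − Q, supply P = 36.5 + 1.25Q.
Competitive equilibrium: 134 − Q = 36.5 + 1.25Q → Q* = 43.3333, P* = 90.6667.
Marginal revenue: MR = 134 − 2Q. Set MR = MC: 134 − 2Q = 36.5 + 1.25Q → Q_m = 30.
Price P_m = 134 − 1·30 = 104; MC(Q_m) = 36.5 + 1.25·30 = 74.
Competitive Q* = 43.3333, so ΔQ = 13.3333; wedge = 104 − 74 = 30.
Welfare loss = ½ × 13.3333 × 30 = 200.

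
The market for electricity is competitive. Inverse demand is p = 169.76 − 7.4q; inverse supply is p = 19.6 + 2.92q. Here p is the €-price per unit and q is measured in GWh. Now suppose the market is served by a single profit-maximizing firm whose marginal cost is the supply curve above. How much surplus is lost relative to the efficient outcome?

Competitive equilibrium: 169.76 − 7.4q = 19.6 + 2.92q → q* = 14.5504, p* = 62.0871.
Marginal revenue: MR = 169.76 − 14.8q. Set MR = MC: 169.76 − 14.8q = 19.6 + 2.92q → q_m = 8.474.
Price p_m = 169.76 − 7.4·8.474 = 107.0524; MC(q_m) = 19.6 + 2.92·8.474 = 44.3441.
Competitive q* = 14.5504, so Δq = 6.0764; wedge = 107.0524 − 44.3441 = 62.7083.
DWL = ½ × 6.0764 × 62.7083 = €190.52.

€190.52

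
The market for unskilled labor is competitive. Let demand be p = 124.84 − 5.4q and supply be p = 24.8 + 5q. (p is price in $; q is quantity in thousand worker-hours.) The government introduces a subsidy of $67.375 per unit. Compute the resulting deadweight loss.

$218.24 thousand

Competitive equilibrium: 124.84 − 5.4q = 24.8 + 5q → q* = 9.6192, p* = 72.8962.
The subsidy lowers effective supply by 67.375: p = 5q − 42.575.
New quantity: 124.84 − 5.4q = 5q − 42.575 → q' = 16.0976.
Overproduction Δq = 16.0976 − 9.6192 = 6.4784; wedge = subsidy = 67.375.
DWL = ½ × 6.4784 × 67.375 = $218.24 thousand.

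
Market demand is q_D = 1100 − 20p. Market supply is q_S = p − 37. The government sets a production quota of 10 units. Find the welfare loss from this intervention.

26.79

In inverse form: demand p = 55 − 0.05q, supply p = 37 + q.
Competitive equilibrium: 55 − 0.05q = 37 + q → q* = 17.1429, p* = 54.1429.
At q = 10: demand price = 55 − 0.05·10 = 54.5; supply price = 37 + 1·10 = 47.
Δq = 17.1429 − 10 = 7.1429; wedge = 54.5 − 47 = 7.5.
DWL = ½ × 7.1429 × 7.5 = 26.79.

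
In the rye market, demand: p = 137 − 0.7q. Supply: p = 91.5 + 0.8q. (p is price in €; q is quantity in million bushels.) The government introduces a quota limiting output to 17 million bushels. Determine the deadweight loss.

Competitive equilibrium: 137 − 0.7q = 91.5 + 0.8q → q* = 30.3333, p* = 115.7667.
At q = 17: demand price = 137 − 0.7·17 = 125.1; supply price = 91.5 + 0.8·17 = 105.1.
Δq = 30.3333 − 17 = 13.3333; wedge = 125.1 − 105.1 = 20.
Welfare loss = ½ × 13.3333 × 20 = €133.33 million.

€133.33 million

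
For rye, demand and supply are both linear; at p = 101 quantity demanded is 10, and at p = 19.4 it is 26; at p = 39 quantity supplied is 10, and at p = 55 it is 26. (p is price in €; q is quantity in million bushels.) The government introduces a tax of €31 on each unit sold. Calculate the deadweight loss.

Demand slope = (19.4 − 101)/(26 − 10) = −5.1, so p = 152 − 5.1q.
Supply slope = (55 − 39)/(26 − 10) = 1, so p = 29 + q.
Competitive equilibrium: 152 − 5.1q = 29 + q → q* = 20.1639, p* = 49.1639.
With the tax, the buyer price exceeds the seller price by 31: (152 − 5.1q) − (29 + q) = 31 → q' = 15.082.
Δq = 20.1639 − 15.082 = 5.0819; the wedge equals the tax, 31.
The triangle = ½ × 5.0819 × 31 = €78.77 million.

€78.77 million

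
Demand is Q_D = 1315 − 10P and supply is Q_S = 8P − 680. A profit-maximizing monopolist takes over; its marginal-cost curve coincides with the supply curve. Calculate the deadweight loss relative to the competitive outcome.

In inverse form: demand P = 131.5 − 0.1Q, supply P = 85 + 0.125Q.
Competitive equilibrium: 131.5 − 0.1Q = 85 + 0.125Q → Q* = 206.6667, P* = 110.8333.
Marginal revenue: MR = 131.5 − 0.2Q. Set MR = MC: 131.5 − 0.2Q = 85 + 0.125Q → Q_m = 143.0769.
Price P_m = 131.5 − 0.1·143.0769 = 117.1923; MC(Q_m) = 85 + 0.125·143.0769 = 102.8846.
Competitive Q* = 206.6667, so ΔQ = 63.5898; wedge = 117.1923 − 102.8846 = 14.3077.
Deadweight loss = ½ × 63.5898 × 14.3077 = 454.91.

454.91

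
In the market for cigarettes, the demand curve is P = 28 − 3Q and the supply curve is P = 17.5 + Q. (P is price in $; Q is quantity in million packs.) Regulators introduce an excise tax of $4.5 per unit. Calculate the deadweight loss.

$2.53 million

Competitive equilibrium: 28 − 3Q = 17.5 + Q → Q* = 2.625, P* = 20.125.
With the tax, the buyer price exceeds the seller price by 4.5: (28 − 3Q) − (17.5 + Q) = 4.5 → Q' = 1.5.
ΔQ = 2.625 − 1.5 = 1.125; the wedge equals the tax, 4.5.
The triangle = ½ × 1.125 × 4.5 = $2.53 million.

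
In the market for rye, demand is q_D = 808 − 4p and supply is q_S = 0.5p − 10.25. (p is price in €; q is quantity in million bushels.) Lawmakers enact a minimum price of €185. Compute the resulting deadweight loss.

€180.50 million

In inverse form: demand p = 202 − 0.25q, supply p = 20.5 + 2q.
Competitive equilibrium: 202 − 0.25q = 20.5 + 2q → q* = 80.6667, p* = 181.8333.
At the floor p = 185, quantity demanded = (202 − 185)/0.25 = 68.
Sellers' marginal cost at q' = 68: 20.5 + 2·68 = 156.5.
Δq = 80.6667 − 68 = 12.6667; wedge = 185 − 156.5 = 28.5.
The triangle = ½ × 12.6667 × 28.5 = €180.50 million.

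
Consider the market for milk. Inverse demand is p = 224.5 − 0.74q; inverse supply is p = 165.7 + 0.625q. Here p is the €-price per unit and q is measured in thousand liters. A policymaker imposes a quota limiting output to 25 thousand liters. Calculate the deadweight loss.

€223.02 thousand

Competitive equilibrium: 224.5 − 0.74q = 165.7 + 0.625q → q* = 43.0769, p* = 192.6231.
At q = 25: demand price = 224.5 − 0.74·25 = 206; supply price = 165.7 + 0.625·25 = 181.325.
Δq = 43.0769 − 25 = 18.0769; wedge = 206 − 181.325 = 24.675.
Welfare loss = ½ × 18.0769 × 24.675 = €223.02 thousand.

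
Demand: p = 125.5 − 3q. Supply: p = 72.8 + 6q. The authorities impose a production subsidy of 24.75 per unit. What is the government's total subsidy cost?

Competitive equilibrium: 125.5 − 3q = 72.8 + 6q → q* = 5.8556, p* = 107.9333.
The subsidy lowers effective supply by 24.75: p = 48.05 + 6q.
New quantity: 125.5 − 3q = 48.05 + 6q → q' = 8.6056.
Total subsidy cost = 24.75 × 8.6056 = 212.99.

212.99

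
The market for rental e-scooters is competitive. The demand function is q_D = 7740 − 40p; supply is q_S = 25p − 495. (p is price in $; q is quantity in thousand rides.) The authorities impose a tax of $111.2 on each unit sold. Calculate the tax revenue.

In inverse form: demand p = 193.5 − 0.025q, supply p = 19.8 + 0.04q.
Competitive equilibrium: 193.5 − 0.025q = 19.8 + 0.04q → q* = 2672.3077, p* = 126.6923.
With the tax, the buyer price exceeds the seller price by 111.2: (193.5 − 0.025q) − (19.8 + 0.04q) = 111.2 → q' = 961.5385.
Tax revenue = 111.2 × 961.5385 = $106923.08 thousand.

$106923.08 thousand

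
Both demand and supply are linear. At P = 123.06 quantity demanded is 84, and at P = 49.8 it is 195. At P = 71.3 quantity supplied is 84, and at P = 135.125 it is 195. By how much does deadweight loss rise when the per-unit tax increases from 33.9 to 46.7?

Demand slope = (49.8 − 123.06)/(195 − 84) = −0.66, so P = 178.5 − 0.66Q.
Supply slope = (135.125 − 71.3)/(195 − 84) = 0.575, so P = 23 + 0.575Q.
Competitive equilibrium: 178.5 − 0.66Q = 23 + 0.575Q → Q* = 125.9109, P* = 95.3988.
For a per-unit tax t: ΔQ = t/1.235, so DWL = ½·t·(t/1.235) = t²/2.47.
At t = 33.9: DWL = 465.267. At t = 46.7: DWL = 882.951.
Increase = 882.951 − 465.267 = 417.68.

417.68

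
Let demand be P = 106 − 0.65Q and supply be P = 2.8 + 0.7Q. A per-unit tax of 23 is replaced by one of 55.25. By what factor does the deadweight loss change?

Competitive equilibrium: 106 − 0.65Q = 2.8 + 0.7Q → Q* = 76.4444, P* = 56.3111.
For a per-unit tax t: ΔQ = t/1.35, so DWL = ½·t·(t/1.35) = t²/2.7.
At t = 23: DWL = 195.926. At t = 55.25: DWL = 1130.579.
Ratio = (55.25/23)² = 5.770.

5.770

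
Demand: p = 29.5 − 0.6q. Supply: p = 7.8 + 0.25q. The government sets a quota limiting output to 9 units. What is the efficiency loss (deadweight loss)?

116.12

Competitive equilibrium: 29.5 − 0.6q = 7.8 + 0.25q → q* = 25.5294, p* = 14.1824.
At q = 9: demand price = 29.5 − 0.6·9 = 24.1; supply price = 7.8 + 0.25·9 = 10.05.
Δq = 25.5294 − 9 = 16.5294; wedge = 24.1 − 10.05 = 14.05.
The triangle = ½ × 16.5294 × 14.05 = 116.12.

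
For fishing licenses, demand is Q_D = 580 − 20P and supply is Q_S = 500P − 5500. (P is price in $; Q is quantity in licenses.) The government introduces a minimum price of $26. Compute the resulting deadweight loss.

In inverse form: demand P = 29 − 0.05Q, supply P = 11 + 0.002Q.
Competitive equilibrium: 29 − 0.05Q = 11 + 0.002Q → Q* = 346.1538, P* = 11.6923.
At the floor P = 26, quantity demanded = (29 − 26)/0.05 = 60.
Sellers' marginal cost at Q' = 60: 11 + 0.002·60 = 11.12.
ΔQ = 346.1538 − 60 = 286.1538; wedge = 26 − 11.12 = 14.88.
The triangle = ½ × 286.1538 × 14.88 = $2128.98.

$2128.98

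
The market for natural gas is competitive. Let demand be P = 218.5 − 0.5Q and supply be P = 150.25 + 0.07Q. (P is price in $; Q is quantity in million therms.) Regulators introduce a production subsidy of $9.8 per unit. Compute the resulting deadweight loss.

Competitive equilibrium: 218.5 − 0.5Q = 150.25 + 0.07Q → Q* = 119.7368, P* = 158.6316.
The subsidy lowers effective supply by 9.8: P = 140.45 + 0.07Q.
New quantity: 218.5 − 0.5Q = 140.45 + 0.07Q → Q' = 136.9298.
Overproduction ΔQ = 136.9298 − 119.7368 = 17.193; wedge = subsidy = 9.8.
DWL = ½ × 17.193 × 9.8 = $84.25 million.

$84.25 million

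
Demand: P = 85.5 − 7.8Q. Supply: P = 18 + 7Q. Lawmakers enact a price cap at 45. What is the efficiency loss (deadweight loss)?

3.66

Competitive equilibrium: 85.5 − 7.8Q = 18 + 7Q → Q* = 4.5608, P* = 49.9257.
At the ceiling P = 45, quantity supplied = (45 − 18)/7 = 3.8571.
Willingness to pay at Q' = 3.8571: 85.5 − 7.8·3.8571 = 55.4146.
ΔQ = 4.5608 − 3.8571 = 0.7037; wedge = 55.4146 − 45 = 10.4146.
Welfare loss = ½ × 0.7037 × 10.4146 = 3.66.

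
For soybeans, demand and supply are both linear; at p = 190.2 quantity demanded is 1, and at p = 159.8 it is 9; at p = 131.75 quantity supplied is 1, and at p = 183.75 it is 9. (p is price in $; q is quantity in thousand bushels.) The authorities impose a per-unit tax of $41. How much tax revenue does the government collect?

Demand slope = (159.8 − 190.2)/(9 − 1) = −3.8, so p = 194 − 3.8q.
Supply slope = (183.75 − 131.75)/(9 − 1) = 6.5, so p = 125.25 + 6.5q.
Competitive equilibrium: 194 − 3.8q = 125.25 + 6.5q → q* = 6.6748, p* = 168.6359.
With the tax, the buyer price exceeds the seller price by 41: (194 − 3.8q) − (125.25 + 6.5q) = 41 → q' = 2.6942.
Tax revenue = 41 × 2.6942 = $110.46 thousand.

$110.46 thousand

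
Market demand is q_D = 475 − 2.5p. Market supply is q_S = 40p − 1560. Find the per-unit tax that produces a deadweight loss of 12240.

102

In inverse form: demand p = 190 − 0.4q, supply p = 39 + 0.025q.
Competitive equilibrium: 190 − 0.4q = 39 + 0.025q → q* = 355.2941, p* = 47.8824.
A tax t gives Δq = t/0.425 and wedge t, so DWL = t²/0.85.
t²/0.85 = 12240 → t² = 10404 → t = 102.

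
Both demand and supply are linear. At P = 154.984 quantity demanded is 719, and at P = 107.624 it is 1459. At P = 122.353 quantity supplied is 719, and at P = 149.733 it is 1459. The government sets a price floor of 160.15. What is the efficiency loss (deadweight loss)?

8234.17

Demand slope = (107.624 − 154.984)/(1459 − 719) = −0.064, so P = 201 − 0.064Q.
Supply slope = (149.733 − 122.353)/(1459 − 719) = 0.037, so P = 95.75 + 0.037Q.
Competitive equilibrium: 201 − 0.064Q = 95.75 + 0.037Q → Q* = 1042.0792, P* = 134.3069.
At the floor P = 160.15, quantity demanded = (201 − 160.15)/0.064 = 638.2813.
Sellers' marginal cost at Q' = 638.2813: 95.75 + 0.037·638.2813 = 119.3664.
ΔQ = 1042.0792 − 638.2813 = 403.7979; wedge = 160.15 − 119.3664 = 40.7836.
DWL = ½ × 403.7979 × 40.7836 = 8234.17.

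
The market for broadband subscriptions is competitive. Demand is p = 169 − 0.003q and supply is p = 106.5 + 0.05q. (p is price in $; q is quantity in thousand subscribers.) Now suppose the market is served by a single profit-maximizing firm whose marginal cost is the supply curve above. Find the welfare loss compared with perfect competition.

$105.76 thousand

Competitive equilibrium: 169 − 0.003q = 106.5 + 0.05q → q* = 1179.2453, p* = 165.4623.
Marginal revenue: MR = 169 − 0.006q. Set MR = MC: 169 − 0.006q = 106.5 + 0.05q → q_m = 1116.0714.
Price p_m = 169 − 0.003·1116.0714 = 165.6518; MC(q_m) = 106.5 + 0.05·1116.0714 = 162.3036.
Competitive q* = 1179.2453, so Δq = 63.1739; wedge = 165.6518 − 162.3036 = 3.3482.
Deadweight loss = ½ × 63.1739 × 3.3482 = $105.76 thousand.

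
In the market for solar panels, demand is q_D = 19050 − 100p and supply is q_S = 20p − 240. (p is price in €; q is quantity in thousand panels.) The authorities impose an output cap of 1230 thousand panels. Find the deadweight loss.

In inverse form: demand p = 190.5 − 0.01q, supply p = 12 + 0.05q.
Competitive equilibrium: 190.5 − 0.01q = 12 + 0.05q → q* = 2975, p* = 160.75.
At q = 1230: demand price = 190.5 − 0.01·1230 = 178.2; supply price = 12 + 0.05·1230 = 73.5.
Δq = 2975 − 1230 = 1745; wedge = 178.2 − 73.5 = 104.7.
Welfare loss = ½ × 1745 × 104.7 = €91350.75 thousand.

€91350.75 thousand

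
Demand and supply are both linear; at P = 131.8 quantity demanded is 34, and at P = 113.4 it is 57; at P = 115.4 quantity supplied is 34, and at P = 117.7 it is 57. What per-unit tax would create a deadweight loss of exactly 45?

Demand slope = (113.4 − 131.8)/(57 − 34) = −0.8, so P = 159 − 0.8Q.
Supply slope = (117.7 − 115.4)/(57 − 34) = 0.1, so P = 112 + 0.1Q.
Competitive equilibrium: 159 − 0.8Q = 112 + 0.1Q → Q* = 52.2222, P* = 117.2222.
A tax t gives ΔQ = t/0.9 and wedge t, so DWL = t²/1.8.
t²/1.8 = 45 → t² = 81 → t = 9.

9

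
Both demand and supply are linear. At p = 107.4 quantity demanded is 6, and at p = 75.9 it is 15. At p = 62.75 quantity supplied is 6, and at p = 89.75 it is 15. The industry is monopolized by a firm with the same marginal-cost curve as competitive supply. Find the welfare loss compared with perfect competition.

Demand slope = (75.9 − 107.4)/(15 − 6) = −3.5, so p = 128.4 − 3.5q.
Supply slope = (89.75 − 62.75)/(15 − 6) = 3, so p = 44.75 + 3q.
Competitive equilibrium: 128.4 − 3.5q = 44.75 + 3q → q* = 12.8692, p* = 83.3577.
Marginal revenue: MR = 128.4 − 7q. Set MR = MC: 128.4 − 7q = 44.75 + 3q → q_m = 8.365.
Price p_m = 128.4 − 3.5·8.365 = 99.1225; MC(q_m) = 44.75 + 3·8.365 = 69.845.
Competitive q* = 12.8692, so Δq = 4.5042; wedge = 99.1225 − 69.845 = 29.2775.
The triangle = ½ × 4.5042 × 29.2775 = 65.94.

65.94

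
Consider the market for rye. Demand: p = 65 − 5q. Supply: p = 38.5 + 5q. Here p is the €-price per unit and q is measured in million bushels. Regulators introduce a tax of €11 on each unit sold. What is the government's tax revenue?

€17.05 million

Competitive equilibrium: 65 − 5q = 38.5 + 5q → q* = 2.65, p* = 51.75.
With the tax, the buyer price exceeds the seller price by 11: (65 − 5q) − (38.5 + 5q) = 11 → q' = 1.55.
Tax revenue = 11 × 1.55 = €17.05 million.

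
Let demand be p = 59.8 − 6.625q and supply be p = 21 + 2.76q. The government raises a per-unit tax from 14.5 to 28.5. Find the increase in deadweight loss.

Competitive equilibrium: 59.8 − 6.625q = 21 + 2.76q → q* = 4.1343, p* = 32.4105.
For a per-unit tax t: Δq = t/9.385, so DWL = ½·t·(t/9.385) = t²/18.77.
At t = 14.5: DWL = 11.201. At t = 28.5: DWL = 43.274.
Increase = 43.274 − 11.201 = 32.07.

32.07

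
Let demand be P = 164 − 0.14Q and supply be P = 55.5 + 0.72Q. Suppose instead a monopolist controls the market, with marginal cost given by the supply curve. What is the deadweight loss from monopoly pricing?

134.15

Competitive equilibrium: 164 − 0.14Q = 55.5 + 0.72Q → Q* = 126.1628, P* = 146.3372.
Marginal revenue: MR = 164 − 0.28Q. Set MR = MC: 164 − 0.28Q = 55.5 + 0.72Q → Q_m = 108.5.
Price P_m = 164 − 0.14·108.5 = 148.81; MC(Q_m) = 55.5 + 0.72·108.5 = 133.62.
Competitive Q* = 126.1628, so ΔQ = 17.6628; wedge = 148.81 − 133.62 = 15.19.
Deadweight loss = ½ × 17.6628 × 15.19 = 134.15.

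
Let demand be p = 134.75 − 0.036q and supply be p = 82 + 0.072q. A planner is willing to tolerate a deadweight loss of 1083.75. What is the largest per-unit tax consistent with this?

15.3

Competitive equilibrium: 134.75 − 0.036q = 82 + 0.072q → q* = 488.4259, p* = 117.1667.
A tax t gives Δq = t/0.108 and wedge t, so DWL = t²/0.216.
t²/0.216 = 1083.75 → t² = 234.09 → t = 15.3.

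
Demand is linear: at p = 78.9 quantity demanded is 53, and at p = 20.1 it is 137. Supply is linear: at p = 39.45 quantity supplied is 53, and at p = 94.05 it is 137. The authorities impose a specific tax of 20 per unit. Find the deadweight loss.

Demand slope = (20.1 − 78.9)/(137 − 53) = −0.7, so p = 116 − 0.7q.
Supply slope = (94.05 − 39.45)/(137 − 53) = 0.65, so p = 5 + 0.65q.
Competitive equilibrium: 116 − 0.7q = 5 + 0.65q → q* = 82.2222, p* = 58.4444.
With the tax, the buyer price exceeds the seller price by 20: (116 − 0.7q) − (5 + 0.65q) = 20 → q' = 67.4074.
Δq = 82.2222 − 67.4074 = 14.8148; the wedge equals the tax, 20.
Welfare loss = ½ × 14.8148 × 20 = 148.15.

148.15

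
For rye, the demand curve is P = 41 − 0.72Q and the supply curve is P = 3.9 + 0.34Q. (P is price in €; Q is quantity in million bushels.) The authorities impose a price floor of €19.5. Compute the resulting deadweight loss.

€14 million

Competitive equilibrium: 41 − 0.72Q = 3.9 + 0.34Q → Q* = 35, P* = 15.8.
At the floor P = 19.5, quantity demanded = (41 − 19.5)/0.72 = 29.8611.
Sellers' marginal cost at Q' = 29.8611: 3.9 + 0.34·29.8611 = 14.0528.
ΔQ = 35 − 29.8611 = 5.1389; wedge = 19.5 − 14.0528 = 5.4472.
Deadweight loss = ½ × 5.1389 × 5.4472 = €14 million.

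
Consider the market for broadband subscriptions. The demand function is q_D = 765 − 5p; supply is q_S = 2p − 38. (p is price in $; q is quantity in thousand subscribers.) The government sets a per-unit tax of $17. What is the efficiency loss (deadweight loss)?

$206.43 thousand

In inverse form: demand p = 153 − 0.2q, supply p = 19 + 0.5q.
Competitive equilibrium: 153 − 0.2q = 19 + 0.5q → q* = 191.4286, p* = 114.7143.
With the tax, the buyer price exceeds the seller price by 17: (153 − 0.2q) − (19 + 0.5q) = 17 → q' = 167.1429.
Δq = 191.4286 − 167.1429 = 24.2857; the wedge equals the tax, 17.
The triangle = ½ × 24.2857 × 17 = $206.43 thousand.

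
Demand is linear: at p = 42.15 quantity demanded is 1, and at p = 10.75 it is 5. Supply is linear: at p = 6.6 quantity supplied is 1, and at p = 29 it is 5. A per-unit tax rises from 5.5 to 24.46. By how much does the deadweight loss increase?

21.12

Demand slope = (10.75 − 42.15)/(5 − 1) = −7.85, so p = 50 − 7.85q.
Supply slope = (29 − 6.6)/(5 − 1) = 5.6, so p = 1 + 5.6q.
Competitive equilibrium: 50 − 7.85q = 1 + 5.6q → q* = 3.6431, p* = 21.4015.
For a per-unit tax t: Δq = t/13.45, so DWL = ½·t·(t/13.45) = t²/26.9.
At t = 5.5: DWL = 1.125. At t = 24.46: DWL = 22.241.
Increase = 22.241 − 1.125 = 21.12.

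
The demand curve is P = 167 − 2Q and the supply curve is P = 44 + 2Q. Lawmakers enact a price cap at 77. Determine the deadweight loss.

406.125

Competitive equilibrium: 167 − 2Q = 44 + 2Q → Q* = 30.75, P* = 105.5.
At the ceiling P = 77, quantity supplied = (77 − 44)/2 = 16.5.
Willingness to pay at Q' = 16.5: 167 − 2·16.5 = 134.
ΔQ = 30.75 − 16.5 = 14.25; wedge = 134 − 77 = 57.
Deadweight loss = ½ × 14.25 × 57 = 406.125.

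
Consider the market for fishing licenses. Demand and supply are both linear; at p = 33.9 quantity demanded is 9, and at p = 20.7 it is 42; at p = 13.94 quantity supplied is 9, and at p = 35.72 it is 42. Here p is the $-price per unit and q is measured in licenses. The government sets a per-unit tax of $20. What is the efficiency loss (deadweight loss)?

$188.68

Demand slope = (20.7 − 33.9)/(42 − 9) = −0.4, so p = 37.5 − 0.4q.
Supply slope = (35.72 − 13.94)/(42 − 9) = 0.66, so p = 8 + 0.66q.
Competitive equilibrium: 37.5 − 0.4q = 8 + 0.66q → q* = 27.8302, p* = 26.3679.
With the tax, the buyer price exceeds the seller price by 20: (37.5 − 0.4q) − (8 + 0.66q) = 20 → q' = 8.9623.
Δq = 27.8302 − 8.9623 = 18.8679; the wedge equals the tax, 20.
The triangle = ½ × 18.8679 × 20 = $188.68.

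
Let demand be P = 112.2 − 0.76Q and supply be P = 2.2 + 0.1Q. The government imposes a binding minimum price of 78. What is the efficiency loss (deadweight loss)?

Competitive equilibrium: 112.2 − 0.76Q = 2.2 + 0.1Q → Q* = 127.907, P* = 14.9907.
At the floor P = 78, quantity demanded = (112.2 − 78)/0.76 = 45.
Sellers' marginal cost at Q' = 45: 2.2 + 0.1·45 = 6.7.
ΔQ = 127.907 − 45 = 82.907; wedge = 78 − 6.7 = 71.3.
The triangle = ½ × 82.907 × 71.3 = 2955.63.

2955.63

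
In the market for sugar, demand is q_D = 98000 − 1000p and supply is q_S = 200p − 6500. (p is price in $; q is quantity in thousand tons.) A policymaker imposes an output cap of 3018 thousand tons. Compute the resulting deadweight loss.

In inverse form: demand p = 98 − 0.001q, supply p = 32.5 + 0.005q.
Competitive equilibrium: 98 − 0.001q = 32.5 + 0.005q → q* = 10916.6667, p* = 87.0833.
At q = 3018: demand price = 98 − 0.001·3018 = 94.982; supply price = 32.5 + 0.005·3018 = 47.59.
Δq = 10916.6667 − 3018 = 7898.6667; wedge = 94.982 − 47.59 = 47.392.
The triangle = ½ × 7898.6667 × 47.392 = $187166.81 thousand.

$187166.81 thousand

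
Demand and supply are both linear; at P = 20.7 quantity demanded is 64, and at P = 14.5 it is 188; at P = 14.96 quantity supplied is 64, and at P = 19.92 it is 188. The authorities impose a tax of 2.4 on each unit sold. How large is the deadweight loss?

Demand slope = (14.5 − 20.7)/(188 − 64) = −0.05, so P = 23.9 − 0.05Q.
Supply slope = (19.92 − 14.96)/(188 − 64) = 0.04, so P = 12.4 + 0.04Q.
Competitive equilibrium: 23.9 − 0.05Q = 12.4 + 0.04Q → Q* = 127.7778, P* = 17.5111.
With the tax, the buyer price exceeds the seller price by 2.4: (23.9 − 0.05Q) − (12.4 + 0.04Q) = 2.4 → Q' = 101.1111.
ΔQ = 127.7778 − 101.1111 = 26.6667; the wedge equals the tax, 2.4.
Deadweight loss = ½ × 26.6667 × 2.4 = 32.

32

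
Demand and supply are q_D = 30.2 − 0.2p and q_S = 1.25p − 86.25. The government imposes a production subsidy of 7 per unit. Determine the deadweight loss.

4.22

In inverse form: demand p = 151 − 5q, supply p = 69 + 0.8q.
Competitive equilibrium: 151 − 5q = 69 + 0.8q → q* = 14.1379, p* = 80.3103.
The subsidy lowers effective supply by 7: p = 62 + 0.8q.
New quantity: 151 − 5q = 62 + 0.8q → q' = 15.3448.
Overproduction Δq = 15.3448 − 14.1379 = 1.2069; wedge = subsidy = 7.
The triangle = ½ × 1.2069 × 7 = 4.22.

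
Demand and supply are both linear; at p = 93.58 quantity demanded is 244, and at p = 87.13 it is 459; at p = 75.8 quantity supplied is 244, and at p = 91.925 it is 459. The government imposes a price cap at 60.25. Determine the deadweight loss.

Demand slope = (87.13 − 93.58)/(459 − 244) = −0.03, so p = 100.9 − 0.03q.
Supply slope = (91.925 − 75.8)/(459 − 244) = 0.075, so p = 57.5 + 0.075q.
Competitive equilibrium: 100.9 − 0.03q = 57.5 + 0.075q → q* = 413.3333, p* = 88.5.
At the ceiling p = 60.25, quantity supplied = (60.25 − 57.5)/0.075 = 36.6667.
Willingness to pay at q' = 36.6667: 100.9 − 0.03·36.6667 = 99.8.
Δq = 413.3333 − 36.6667 = 376.6666; wedge = 99.8 − 60.25 = 39.55.
DWL = ½ × 376.6666 × 39.55 = 7448.58.

7448.58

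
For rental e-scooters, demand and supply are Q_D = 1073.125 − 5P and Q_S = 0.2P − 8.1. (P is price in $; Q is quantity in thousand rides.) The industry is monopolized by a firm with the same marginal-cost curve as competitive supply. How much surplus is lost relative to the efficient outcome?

In inverse form: demand P = 214.625 − 0.2Q, supply P = 40.5 + 5Q.
Competitive equilibrium: 214.625 − 0.2Q = 40.5 + 5Q → Q* = 33.4856, P* = 207.9279.
Marginal revenue: MR = 214.625 − 0.4Q. Set MR = MC: 214.625 − 0.4Q = 40.5 + 5Q → Q_m = 32.2454.
Price P_m = 214.625 − 0.2·32.2454 = 208.1759; MC(Q_m) = 40.5 + 5·32.2454 = 201.727.
Competitive Q* = 33.4856, so ΔQ = 1.2402; wedge = 208.1759 − 201.727 = 6.4489.
Welfare loss = ½ × 1.2402 × 6.4489 = $4 thousand.

$4 thousand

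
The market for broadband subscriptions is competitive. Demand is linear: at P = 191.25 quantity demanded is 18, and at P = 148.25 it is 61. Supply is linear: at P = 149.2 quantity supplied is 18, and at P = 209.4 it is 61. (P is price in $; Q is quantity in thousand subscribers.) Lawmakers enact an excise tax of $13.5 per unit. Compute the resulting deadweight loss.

Demand slope = (148.25 − 191.25)/(61 − 18) = −1, so P = 209.25 − Q.
Supply slope = (209.4 − 149.2)/(61 − 18) = 1.4, so P = 124 + 1.4Q.
Competitive equilibrium: 209.25 − Q = 124 + 1.4Q → Q* = 35.5208, P* = 173.7292.
With the tax, the buyer price exceeds the seller price by 13.5: (209.25 − Q) − (124 + 1.4Q) = 13.5 → Q' = 29.8958.
ΔQ = 35.5208 − 29.8958 = 5.625; the wedge equals the tax, 13.5.
DWL = ½ × 5.625 × 13.5 = $37.97 thousand.

$37.97 thousand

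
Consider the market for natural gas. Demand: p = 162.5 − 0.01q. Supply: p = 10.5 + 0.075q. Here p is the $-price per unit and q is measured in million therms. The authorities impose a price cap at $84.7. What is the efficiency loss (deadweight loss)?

Competitive equilibrium: 162.5 − 0.01q = 10.5 + 0.075q → q* = 1788.235294, p* = 144.617647.
At the ceiling p = 84.7, quantity supplied = (84.7 − 10.5)/0.075 = 989.333333.
Willingness to pay at q' = 989.333333: 162.5 − 0.01·989.333333 = 152.606667.
Δq = 1788.235294 − 989.333333 = 798.901961; wedge = 152.606667 − 84.7 = 67.906667.
The triangle = ½ × 798.901961 × 67.906667 = $27125.38 million.

$27125.38 million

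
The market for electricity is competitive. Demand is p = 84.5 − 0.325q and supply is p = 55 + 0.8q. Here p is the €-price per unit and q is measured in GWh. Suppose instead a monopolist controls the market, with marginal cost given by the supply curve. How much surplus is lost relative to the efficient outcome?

€19.43

Competitive equilibrium: 84.5 − 0.325q = 55 + 0.8q → q* = 26.2222, p* = 75.9778.
Marginal revenue: MR = 84.5 − 0.65q. Set MR = MC: 84.5 − 0.65q = 55 + 0.8q → q_m = 20.3448.
Price p_m = 84.5 − 0.325·20.3448 = 77.8879; MC(q_m) = 55 + 0.8·20.3448 = 71.2758.
Competitive q* = 26.2222, so Δq = 5.8774; wedge = 77.8879 − 71.2758 = 6.6121.
Deadweight loss = ½ × 5.8774 × 6.6121 = €19.43.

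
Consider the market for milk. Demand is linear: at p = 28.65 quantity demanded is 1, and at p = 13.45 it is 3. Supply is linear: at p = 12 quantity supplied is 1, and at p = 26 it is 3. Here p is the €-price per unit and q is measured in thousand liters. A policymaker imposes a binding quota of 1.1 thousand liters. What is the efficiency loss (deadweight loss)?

Demand slope = (13.45 − 28.65)/(3 − 1) = −7.6, so p = 36.25 − 7.6q.
Supply slope = (26 − 12)/(3 − 1) = 7, so p = 5 + 7q.
Competitive equilibrium: 36.25 − 7.6q = 5 + 7q → q* = 2.1404, p* = 19.9829.
At q = 1.1: demand price = 36.25 − 7.6·1.1 = 27.89; supply price = 5 + 7·1.1 = 12.7.
Δq = 2.1404 − 1.1 = 1.0404; wedge = 27.89 − 12.7 = 15.19.
Welfare loss = ½ × 1.0404 × 15.19 = €7.90 thousand.

€7.90 thousand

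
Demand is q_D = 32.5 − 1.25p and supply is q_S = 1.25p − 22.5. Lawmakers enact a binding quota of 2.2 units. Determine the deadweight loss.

In inverse form: demand p = 26 − 0.8q, supply p = 18 + 0.8q.
Competitive equilibrium: 26 − 0.8q = 18 + 0.8q → q* = 5, p* = 22.
At q = 2.2: demand price = 26 − 0.8·2.2 = 24.24; supply price = 18 + 0.8·2.2 = 19.76.
Δq = 5 − 2.2 = 2.8; wedge = 24.24 − 19.76 = 4.48.
The triangle = ½ × 2.8 × 4.48 = 6.272.

6.272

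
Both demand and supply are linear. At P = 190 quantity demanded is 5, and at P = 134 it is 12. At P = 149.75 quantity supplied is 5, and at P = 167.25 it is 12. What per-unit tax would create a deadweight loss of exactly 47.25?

31.5

Demand slope = (134 − 190)/(12 − 5) = −8, so P = 230 − 8Q.
Supply slope = (167.25 − 149.75)/(12 − 5) = 2.5, so P = 137.25 + 2.5Q.
Competitive equilibrium: 230 − 8Q = 137.25 + 2.5Q → Q* = 8.8333, P* = 159.3333.
A tax t gives ΔQ = t/10.5 and wedge t, so DWL = t²/21.
t²/21 = 47.25 → t² = 992.25 → t = 31.5.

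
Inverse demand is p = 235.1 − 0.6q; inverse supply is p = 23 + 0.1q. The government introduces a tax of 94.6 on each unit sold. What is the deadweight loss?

Competitive equilibrium: 235.1 − 0.6q = 23 + 0.1q → q* = 303, p* = 53.3.
With the tax, the buyer price exceeds the seller price by 94.6: (235.1 − 0.6q) − (23 + 0.1q) = 94.6 → q' = 167.8571.
Δq = 303 − 167.8571 = 135.1429; the wedge equals the tax, 94.6.
Welfare loss = ½ × 135.1429 × 94.6 = 6392.26.

6392.26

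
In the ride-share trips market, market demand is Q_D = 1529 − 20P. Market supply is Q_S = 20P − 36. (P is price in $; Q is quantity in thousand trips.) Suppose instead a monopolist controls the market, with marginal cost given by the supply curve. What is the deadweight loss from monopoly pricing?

$3095.90 thousand

In inverse form: demand P = 76.45 − 0.05Q, supply P = 1.8 + 0.05Q.
Competitive equilibrium: 76.45 − 0.05Q = 1.8 + 0.05Q → Q* = 746.5, P* = 39.125.
Marginal revenue: MR = 76.45 − 0.1Q. Set MR = MC: 76.45 − 0.1Q = 1.8 + 0.05Q → Q_m = 497.66667.
Price P_m = 76.45 − 0.05·497.66667 = 51.56667; MC(Q_m) = 1.8 + 0.05·497.66667 = 26.68333.
Competitive Q* = 746.5, so ΔQ = 248.83333; wedge = 51.56667 − 26.68333 = 24.88334.
DWL = ½ × 248.83333 × 24.88334 = $3095.90 thousand.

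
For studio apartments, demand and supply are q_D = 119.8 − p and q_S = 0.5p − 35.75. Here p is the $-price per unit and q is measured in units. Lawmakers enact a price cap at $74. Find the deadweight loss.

In inverse form: demand p = 119.8 − q, supply p = 71.5 + 2q.
Competitive equilibrium: 119.8 − q = 71.5 + 2q → q* = 16.1, p* = 103.7.
At the ceiling p = 74, quantity supplied = (74 − 71.5)/2 = 1.25.
Willingness to pay at q' = 1.25: 119.8 − 1·1.25 = 118.55.
Δq = 16.1 − 1.25 = 14.85; wedge = 118.55 − 74 = 44.55.
Welfare loss = ½ × 14.85 × 44.55 = $330.78.

$330.78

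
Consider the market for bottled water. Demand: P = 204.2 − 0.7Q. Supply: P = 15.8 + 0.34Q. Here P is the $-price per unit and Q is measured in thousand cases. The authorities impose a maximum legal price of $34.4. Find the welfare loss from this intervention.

$8314.33 thousand

Competitive equilibrium: 204.2 − 0.7Q = 15.8 + 0.34Q → Q* = 181.15385, P* = 77.39231.
At the ceiling P = 34.4, quantity supplied = (34.4 − 15.8)/0.34 = 54.70588.
Willingness to pay at Q' = 54.70588: 204.2 − 0.7·54.70588 = 165.90588.
ΔQ = 181.15385 − 54.70588 = 126.44797; wedge = 165.90588 − 34.4 = 131.50588.
Welfare loss = ½ × 126.44797 × 131.50588 = $8314.33 thousand.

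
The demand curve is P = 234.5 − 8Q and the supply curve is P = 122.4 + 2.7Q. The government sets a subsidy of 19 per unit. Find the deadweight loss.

Competitive equilibrium: 234.5 − 8Q = 122.4 + 2.7Q → Q* = 10.4766, P* = 150.6869.
The subsidy lowers effective supply by 19: P = 103.4 + 2.7Q.
New quantity: 234.5 − 8Q = 103.4 + 2.7Q → Q' = 12.2523.
Overproduction ΔQ = 12.2523 − 10.4766 = 1.7757; wedge = subsidy = 19.
Deadweight loss = ½ × 1.7757 × 19 = 16.87.

16.87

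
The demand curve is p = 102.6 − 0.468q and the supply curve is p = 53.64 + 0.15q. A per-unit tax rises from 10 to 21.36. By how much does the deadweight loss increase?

Competitive equilibrium: 102.6 − 0.468q = 53.64 + 0.15q → q* = 79.2233, p* = 65.5235.
For a per-unit tax t: Δq = t/0.618, so DWL = ½·t·(t/0.618) = t²/1.236.
At t = 10: DWL = 80.906. At t = 21.36: DWL = 369.134.
Increase = 369.134 − 80.906 = 288.23.

288.23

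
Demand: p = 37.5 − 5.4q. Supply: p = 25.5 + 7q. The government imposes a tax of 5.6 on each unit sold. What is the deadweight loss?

1.26

Competitive equilibrium: 37.5 − 5.4q = 25.5 + 7q → q* = 0.9677, p* = 32.2742.
With the tax, the buyer price exceeds the seller price by 5.6: (37.5 − 5.4q) − (25.5 + 7q) = 5.6 → q' = 0.5161.
Δq = 0.9677 − 0.5161 = 0.4516; the wedge equals the tax, 5.6.
DWL = ½ × 0.4516 × 5.6 = 1.26.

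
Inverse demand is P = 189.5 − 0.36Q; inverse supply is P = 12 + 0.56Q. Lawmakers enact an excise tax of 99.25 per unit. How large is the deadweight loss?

Competitive equilibrium: 189.5 − 0.36Q = 12 + 0.56Q → Q* = 192.9348, P* = 120.0435.
With the tax, the buyer price exceeds the seller price by 99.25: (189.5 − 0.36Q) − (12 + 0.56Q) = 99.25 → Q' = 85.0543.
ΔQ = 192.9348 − 85.0543 = 107.8805; the wedge equals the tax, 99.25.
Deadweight loss = ½ × 107.8805 × 99.25 = 5353.57.

5353.57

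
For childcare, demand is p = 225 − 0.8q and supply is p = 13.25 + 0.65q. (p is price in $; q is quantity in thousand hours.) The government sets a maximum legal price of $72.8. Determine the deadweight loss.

$2147.04 thousand

Competitive equilibrium: 225 − 0.8q = 13.25 + 0.65q → q* = 146.0345, p* = 108.1724.
At the ceiling p = 72.8, quantity supplied = (72.8 − 13.25)/0.65 = 91.6154.
Willingness to pay at q' = 91.6154: 225 − 0.8·91.6154 = 151.7077.
Δq = 146.0345 − 91.6154 = 54.4191; wedge = 151.7077 − 72.8 = 78.9077.
Welfare loss = ½ × 54.4191 × 78.9077 = $2147.04 thousand.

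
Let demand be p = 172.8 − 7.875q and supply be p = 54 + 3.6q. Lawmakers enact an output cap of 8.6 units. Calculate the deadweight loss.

Competitive equilibrium: 172.8 − 7.875q = 54 + 3.6q → q* = 10.3529, p* = 91.2706.
At q = 8.6: demand price = 172.8 − 7.875·8.6 = 105.075; supply price = 54 + 3.6·8.6 = 84.96.
Δq = 10.3529 − 8.6 = 1.7529; wedge = 105.075 − 84.96 = 20.115.
DWL = ½ × 1.7529 × 20.115 = 17.63.

17.63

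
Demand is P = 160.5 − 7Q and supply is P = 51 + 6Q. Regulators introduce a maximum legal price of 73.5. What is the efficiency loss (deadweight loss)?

Competitive equilibrium: 160.5 − 7Q = 51 + 6Q → Q* = 8.42308, P* = 101.53846.
At the ceiling P = 73.5, quantity supplied = (73.5 − 51)/6 = 3.75.
Willingness to pay at Q' = 3.75: 160.5 − 7·3.75 = 134.25.
ΔQ = 8.42308 − 3.75 = 4.67308; wedge = 134.25 − 73.5 = 60.75.
Welfare loss = ½ × 4.67308 × 60.75 = 141.94.

141.94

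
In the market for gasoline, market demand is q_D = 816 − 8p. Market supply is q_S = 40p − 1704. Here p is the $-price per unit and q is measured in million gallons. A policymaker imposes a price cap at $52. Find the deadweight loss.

In inverse form: demand p = 102 − 0.125q, supply p = 42.6 + 0.025q.
Competitive equilibrium: 102 − 0.125q = 42.6 + 0.025q → q* = 396, p* = 52.5.
At the ceiling p = 52, quantity supplied = (52 − 42.6)/0.025 = 376.
Willingness to pay at q' = 376: 102 − 0.125·376 = 55.
Δq = 396 − 376 = 20; wedge = 55 − 52 = 3.
Deadweight loss = ½ × 20 × 3 = $30 million.

$30 million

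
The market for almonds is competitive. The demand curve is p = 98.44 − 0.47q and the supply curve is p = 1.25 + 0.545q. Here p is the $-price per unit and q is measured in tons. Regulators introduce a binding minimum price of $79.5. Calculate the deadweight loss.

Competitive equilibrium: 98.44 − 0.47q = 1.25 + 0.545q → q* = 95.7537, p* = 53.4358.
At the floor p = 79.5, quantity demanded = (98.44 − 79.5)/0.47 = 40.2979.
Sellers' marginal cost at q' = 40.2979: 1.25 + 0.545·40.2979 = 23.2124.
Δq = 95.7537 − 40.2979 = 55.4558; wedge = 79.5 − 23.2124 = 56.2876.
DWL = ½ × 55.4558 × 56.2876 = $1560.74.

$1560.74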